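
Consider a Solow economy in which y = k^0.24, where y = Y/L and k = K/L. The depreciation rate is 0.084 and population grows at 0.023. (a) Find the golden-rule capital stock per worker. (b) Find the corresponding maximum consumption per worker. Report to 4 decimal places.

(a) k_gold ≈ 2.8948; (b) c_gold ≈ 0.9808

Capital per worker breaks even when investment replaces (n + δ)·k; here n + δ = 0.107.
Setting f'(k) = n+δ gives 0.24·k^(0.24−1) = 0.107, hence k_gold = (0.24/0.107)^(1/0.76) ≈ 2.8948.
y_gold = 2.8948^0.24 ≈ 1.2906; c_gold = y_gold − 0.107·k_gold ≈ 0.9808.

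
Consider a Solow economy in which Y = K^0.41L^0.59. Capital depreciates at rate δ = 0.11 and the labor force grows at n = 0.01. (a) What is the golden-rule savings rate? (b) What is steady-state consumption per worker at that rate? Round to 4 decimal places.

Capital per worker breaks even when investment replaces (n + δ)·k; here n + δ = 0.12.
For Cobb-Douglas, s_gold equals capital's share: s_gold = 0.41.
Golden rule sets MPK = n+δ: 0.41·k^(0.41−1) = 0.12, so k_gold = (0.41/0.12)^(1/0.59) ≈ 8.0244.
y_gold = 8.0244^0.41 ≈ 2.3486; c_gold = (1−0.41)·y_gold ≈ 1.3857.

(a) s_gold = 0.4100; (b) c_gold ≈ 1.3857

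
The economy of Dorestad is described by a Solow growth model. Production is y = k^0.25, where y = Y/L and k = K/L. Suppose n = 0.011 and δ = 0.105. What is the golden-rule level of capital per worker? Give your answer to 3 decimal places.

Capital per worker breaks even when investment replaces (n + δ)·k; here n + δ = 0.116.
At the golden rule the marginal product of capital equals n+δ: 0.25·k^(0.25−1) = 0.116. Solving, k_gold = (0.25/0.116)^(1/0.75) ≈ 2.7838.

k_gold ≈ 2.784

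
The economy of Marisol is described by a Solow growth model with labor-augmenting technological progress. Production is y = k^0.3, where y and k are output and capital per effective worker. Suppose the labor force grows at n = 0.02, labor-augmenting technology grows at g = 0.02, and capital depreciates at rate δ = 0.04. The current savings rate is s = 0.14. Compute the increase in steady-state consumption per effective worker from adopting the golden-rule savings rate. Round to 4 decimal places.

Δc ≈ 0.1403

The effective depreciation rate is n + g + δ = 0.02 + 0.02 + 0.04 = 0.08.
Current steady state (s = 0.14): k* = (0.14/0.08)^(1/0.7) ≈ 2.2243, y* = 2.2243^0.3 ≈ 1.2710, c* = (1−0.14)·1.2710 ≈ 1.0931.
Maximizing c = f(k) − (n+g+δ)·k gives f'(k) = n+g+δ, i.e. 0.3·k^(0.3−1) = 0.08, so k_gold = (0.3/0.08)^(1/0.7) ≈ 6.6076.
y_gold = 6.6076^0.3 ≈ 1.7620, c_gold = y_gold − 0.08·k_gold ≈ 1.2334.
Gain: Δc = 1.2334 − 1.0931 ≈ 0.1403.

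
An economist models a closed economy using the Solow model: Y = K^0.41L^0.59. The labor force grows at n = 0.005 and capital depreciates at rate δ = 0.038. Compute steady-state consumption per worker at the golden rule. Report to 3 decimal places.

c_gold ≈ 2.827

Capital per worker breaks even when investment replaces (n + δ)·k; here n + δ = 0.043.
Setting f'(k) = n+δ gives 0.41·k^(0.41−1) = 0.043, hence k_gold = (0.41/0.043)^(1/0.59) ≈ 45.6937.
y_gold = 45.6937^0.41 ≈ 4.7923.
c_gold = y_gold − (n+δ)·k_gold = 4.7923 − 0.043·45.6937 ≈ 2.8274.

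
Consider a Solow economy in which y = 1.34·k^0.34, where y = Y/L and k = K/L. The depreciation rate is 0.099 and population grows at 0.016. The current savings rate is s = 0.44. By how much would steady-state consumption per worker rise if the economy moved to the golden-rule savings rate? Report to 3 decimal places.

Capital per worker breaks even when investment replaces (n + δ)·k; here n + δ = 0.115.
Current steady state (s = 0.44): k* = (0.44·1.34/0.115)^(1/0.66) ≈ 11.8999, y* = 1.34·11.8999^0.34 ≈ 3.1102, c* = (1−0.44)·3.1102 ≈ 1.7417.
Setting f'(k) = n+δ gives 0.34·1.34·k^(0.34−1) = 0.115, hence k_gold = (0.34·1.34/0.115)^(1/0.66) ≈ 8.0517.
y_gold = 1.34·8.0517^0.34 ≈ 2.7234, c_gold = y_gold − 0.115·k_gold ≈ 1.7974.
Gain: Δc = 1.7974 − 1.7417 ≈ 0.0557.

Δc ≈ 0.056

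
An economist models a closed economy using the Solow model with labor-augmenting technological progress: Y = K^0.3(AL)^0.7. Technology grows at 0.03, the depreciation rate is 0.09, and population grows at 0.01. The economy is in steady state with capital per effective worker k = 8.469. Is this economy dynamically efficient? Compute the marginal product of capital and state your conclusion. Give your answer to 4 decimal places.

The effective depreciation rate is n + g + δ = 0.01 + 0.03 + 0.09 = 0.13.
MPK = 0.3·k^(0.3−1) = 0.3·8.469^(-0.7) ≈ 0.0672.
MPK < 0.13, so the economy is dynamically inefficient (over-saving).

dynamically inefficient; MPK ≈ 0.0672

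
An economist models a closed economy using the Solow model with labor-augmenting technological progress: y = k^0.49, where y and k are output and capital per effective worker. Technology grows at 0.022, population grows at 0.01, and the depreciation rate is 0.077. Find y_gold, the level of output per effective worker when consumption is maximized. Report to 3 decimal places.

y_gold ≈ 4.238

Capital per effective worker breaks even when investment replaces (n + g + δ)·k; here n + g + δ = 0.109.
Setting f'(k) = n+g+δ gives 0.49·k^(0.49−1) = 0.109, hence k_gold = (0.49/0.109)^(1/0.51) ≈ 19.0520.
Output: y_gold = k_gold^0.49 = 19.0520^0.49 ≈ 4.2381.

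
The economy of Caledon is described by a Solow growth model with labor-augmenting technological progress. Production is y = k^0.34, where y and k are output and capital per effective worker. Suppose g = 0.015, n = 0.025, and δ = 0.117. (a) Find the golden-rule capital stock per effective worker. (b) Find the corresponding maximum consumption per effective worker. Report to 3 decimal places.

Break-even investment rate: n + g + δ = 0.025 + 0.015 + 0.117 = 0.157.
At the golden rule the marginal product of capital equals n+g+δ: 0.34·k^(0.34−1) = 0.157. Solving, k_gold = (0.34/0.157)^(1/0.66) ≈ 3.2244.
y_gold = 3.2244^0.34 ≈ 1.4889; c_gold = y_gold − 0.157·k_gold ≈ 0.9827.

(a) k_gold ≈ 3.224; (b) c_gold ≈ 0.983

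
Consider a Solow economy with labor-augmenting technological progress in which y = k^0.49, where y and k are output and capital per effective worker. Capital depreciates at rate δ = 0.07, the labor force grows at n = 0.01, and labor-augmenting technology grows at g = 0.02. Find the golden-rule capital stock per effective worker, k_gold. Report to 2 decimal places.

The effective depreciation rate is n + g + δ = 0.01 + 0.02 + 0.07 = 0.1.
Setting f'(k) = n+g+δ gives 0.49·k^(0.49−1) = 0.1, hence k_gold = (0.49/0.1)^(1/0.51) ≈ 22.5593.

k_gold ≈ 22.56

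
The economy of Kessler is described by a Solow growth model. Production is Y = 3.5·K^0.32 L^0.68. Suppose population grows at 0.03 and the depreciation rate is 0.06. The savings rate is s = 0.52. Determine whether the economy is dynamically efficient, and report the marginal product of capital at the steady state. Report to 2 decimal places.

dynamically inefficient; MPK ≈ 0.06

n + δ = 0.03 + 0.06 = 0.09.
Steady-state k*: s·A·k^0.32 = 0.09·k gives k* = (0.52·3.5/0.09)^(1/0.68) ≈ 83.2409.
MPK = 0.32·3.5·83.2409^(-0.68) ≈ 0.0554.
MPK < n+δ = 0.09, so the economy is dynamically inefficient (over-saving).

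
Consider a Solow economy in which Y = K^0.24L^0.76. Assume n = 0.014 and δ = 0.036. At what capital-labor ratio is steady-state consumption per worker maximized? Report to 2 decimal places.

The effective depreciation rate is n + δ = 0.014 + 0.036 = 0.05.
At the golden rule the marginal product of capital equals n+δ: 0.24·k^(0.24−1) = 0.05. Solving, k_gold = (0.24/0.05)^(1/0.76) ≈ 7.8772.

k_gold ≈ 7.88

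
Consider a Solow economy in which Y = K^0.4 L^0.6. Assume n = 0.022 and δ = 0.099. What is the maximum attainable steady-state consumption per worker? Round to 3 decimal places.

c_gold ≈ 1.331

Break-even investment rate: n + δ = 0.022 + 0.099 = 0.121.
At the golden rule the marginal product of capital equals n+δ: 0.4·k^(0.4−1) = 0.121. Solving, k_gold = (0.4/0.121)^(1/0.6) ≈ 7.3360.
y_gold = 7.3360^0.4 ≈ 2.2191.
c_gold = y_gold − (n+δ)·k_gold = 2.2191 − 0.121·7.3360 ≈ 1.3315.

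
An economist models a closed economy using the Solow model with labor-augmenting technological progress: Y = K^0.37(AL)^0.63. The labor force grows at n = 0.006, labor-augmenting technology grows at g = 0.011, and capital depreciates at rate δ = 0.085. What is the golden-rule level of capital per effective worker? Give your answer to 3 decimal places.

Capital per effective worker breaks even when investment replaces (n + g + δ)·k; here n + g + δ = 0.102.
Maximizing c = f(k) − (n+g+δ)·k gives f'(k) = n+g+δ, i.e. 0.37·k^(0.37−1) = 0.102, so k_gold = (0.37/0.102)^(1/0.63) ≈ 7.7314.

k_gold ≈ 7.731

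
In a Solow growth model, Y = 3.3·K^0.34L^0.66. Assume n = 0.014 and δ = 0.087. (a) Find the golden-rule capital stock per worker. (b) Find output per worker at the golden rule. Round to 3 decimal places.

Capital per worker breaks even when investment replaces (n + δ)·k; here n + δ = 0.101.
Setting f'(k) = n+δ gives 0.34·3.3·k^(0.34−1) = 0.101, hence k_gold = (0.34·3.3/0.101)^(1/0.66) ≈ 38.4017.
y_gold = 3.3·38.4017^0.34 ≈ 11.4076.

(a) k_gold ≈ 38.402; (b) y_gold ≈ 11.408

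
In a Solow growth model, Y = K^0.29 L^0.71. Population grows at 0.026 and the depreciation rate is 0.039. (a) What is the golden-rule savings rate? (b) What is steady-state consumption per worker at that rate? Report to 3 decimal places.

The effective depreciation rate is n + δ = 0.026 + 0.039 = 0.065.
For Cobb-Douglas, s_gold equals capital's share: s_gold = 0.29.
Golden rule sets MPK = n+δ: 0.29·k^(0.29−1) = 0.065, so k_gold = (0.29/0.065)^(1/0.71) ≈ 8.2180.
y_gold = 8.2180^0.29 ≈ 1.8420; c_gold = (1−0.29)·y_gold ≈ 1.3078.

(a) s_gold = 0.290; (b) c_gold ≈ 1.308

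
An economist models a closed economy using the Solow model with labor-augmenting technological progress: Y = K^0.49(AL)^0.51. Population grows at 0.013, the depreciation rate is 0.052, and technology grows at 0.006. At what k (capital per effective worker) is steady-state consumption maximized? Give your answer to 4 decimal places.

The effective depreciation rate is n + g + δ = 0.013 + 0.006 + 0.052 = 0.071.
Maximizing c = f(k) − (n+g+δ)·k gives f'(k) = n+g+δ, i.e. 0.49·k^(0.49−1) = 0.071, so k_gold = (0.49/0.071)^(1/0.51) ≈ 44.1546.

k_gold ≈ 44.1546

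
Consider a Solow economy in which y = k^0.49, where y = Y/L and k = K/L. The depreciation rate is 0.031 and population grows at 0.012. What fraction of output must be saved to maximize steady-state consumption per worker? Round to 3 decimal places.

s_gold = 0.490

n + δ = 0.012 + 0.031 = 0.043.
At the golden rule MPK = n+δ, and in any Cobb-Douglas steady state s = (n+δ)·k/y = MPK·k/y = capital's share 0.49.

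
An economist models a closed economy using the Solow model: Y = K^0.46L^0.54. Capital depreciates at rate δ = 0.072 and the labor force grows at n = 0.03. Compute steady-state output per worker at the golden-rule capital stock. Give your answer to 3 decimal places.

y_gold ≈ 3.608

The effective depreciation rate is n + δ = 0.03 + 0.072 = 0.102.
Setting f'(k) = n+δ gives 0.46·k^(0.46−1) = 0.102, hence k_gold = (0.46/0.102)^(1/0.54) ≈ 16.2706.
Output: y_gold = k_gold^0.46 = 16.2706^0.46 ≈ 3.6078.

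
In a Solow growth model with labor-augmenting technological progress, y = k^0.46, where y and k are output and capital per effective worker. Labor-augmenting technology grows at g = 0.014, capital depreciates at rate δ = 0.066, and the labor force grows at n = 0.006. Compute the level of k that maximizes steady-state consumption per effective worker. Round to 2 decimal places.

k_gold ≈ 22.32

Capital per effective worker breaks even when investment replaces (n + g + δ)·k; here n + g + δ = 0.086.
Setting f'(k) = n+g+δ gives 0.46·k^(0.46−1) = 0.086, hence k_gold = (0.46/0.086)^(1/0.54) ≈ 22.3166.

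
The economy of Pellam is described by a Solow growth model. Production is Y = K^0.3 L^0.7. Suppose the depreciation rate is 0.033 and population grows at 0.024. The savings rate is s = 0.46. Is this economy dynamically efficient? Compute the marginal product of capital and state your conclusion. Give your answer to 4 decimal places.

dynamically inefficient; MPK ≈ 0.0372

The effective depreciation rate is n + δ = 0.024 + 0.033 = 0.057.
Steady-state k*: s·k^0.3 = 0.057·k gives k* = (0.46/0.057)^(1/0.7) ≈ 19.7491.
MPK = 0.3·19.7491^(-0.7) ≈ 0.0372.
MPK < n+δ = 0.057, so the economy is dynamically inefficient (over-saving).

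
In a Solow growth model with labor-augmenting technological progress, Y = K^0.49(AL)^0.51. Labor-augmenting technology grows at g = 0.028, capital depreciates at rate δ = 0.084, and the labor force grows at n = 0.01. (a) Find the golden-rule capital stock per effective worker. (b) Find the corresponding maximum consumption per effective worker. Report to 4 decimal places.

(a) k_gold ≈ 15.2754; (b) c_gold ≈ 1.9397

Break-even investment rate: n + g + δ = 0.01 + 0.028 + 0.084 = 0.122.
Maximizing c = f(k) − (n+g+δ)·k gives f'(k) = n+g+δ, i.e. 0.49·k^(0.49−1) = 0.122, so k_gold = (0.49/0.122)^(1/0.51) ≈ 15.2754.
y_gold = 15.2754^0.49 ≈ 3.8033; c_gold = y_gold − 0.122·k_gold ≈ 1.9397.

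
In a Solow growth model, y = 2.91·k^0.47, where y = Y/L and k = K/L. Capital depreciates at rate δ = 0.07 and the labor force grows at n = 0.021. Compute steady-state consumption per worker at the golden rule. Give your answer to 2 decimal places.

Break-even investment rate: n + δ = 0.021 + 0.07 = 0.091.
Setting f'(k) = n+δ gives 0.47·2.91·k^(0.47−1) = 0.091, hence k_gold = (0.47·2.91/0.091)^(1/0.53) ≈ 166.2108.
y_gold = 2.91·166.2108^0.47 ≈ 32.1812.
c_gold = y_gold − (n+δ)·k_gold = 32.1812 − 0.091·166.2108 ≈ 17.0561.

c_gold ≈ 17.06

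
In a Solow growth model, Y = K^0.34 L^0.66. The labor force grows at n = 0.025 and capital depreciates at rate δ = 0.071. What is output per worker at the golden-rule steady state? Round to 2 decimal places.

y_gold ≈ 1.92

The effective depreciation rate is n + δ = 0.025 + 0.071 = 0.096.
Maximizing c = f(k) − (n+δ)·k gives f'(k) = n+δ, i.e. 0.34·k^(0.34−1) = 0.096, so k_gold = (0.34/0.096)^(1/0.66) ≈ 6.7941.
Output: y_gold = k_gold^0.34 = 6.7941^0.34 ≈ 1.9183.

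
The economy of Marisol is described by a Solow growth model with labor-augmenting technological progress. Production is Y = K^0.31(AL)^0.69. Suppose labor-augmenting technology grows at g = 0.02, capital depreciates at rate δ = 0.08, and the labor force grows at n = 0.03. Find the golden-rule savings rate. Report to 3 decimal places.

Break-even investment rate: n + g + δ = 0.03 + 0.02 + 0.08 = 0.13.
At the golden rule MPK = n+g+δ, and in any Cobb-Douglas steady state s = (n+g+δ)·k/y = MPK·k/y = capital's share 0.31.

s_gold = 0.310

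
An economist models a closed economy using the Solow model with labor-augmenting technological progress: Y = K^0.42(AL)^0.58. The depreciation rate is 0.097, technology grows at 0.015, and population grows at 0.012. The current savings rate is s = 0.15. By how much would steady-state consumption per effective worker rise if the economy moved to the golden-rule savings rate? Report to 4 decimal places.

n + g + δ = 0.012 + 0.015 + 0.097 = 0.124.
Current steady state (s = 0.15): k* = (0.15/0.124)^(1/0.58) ≈ 1.3885, y* = 1.3885^0.42 ≈ 1.1478, c* = (1−0.15)·1.1478 ≈ 0.9756.
Setting f'(k) = n+g+δ gives 0.42·k^(0.42−1) = 0.124, hence k_gold = (0.42/0.124)^(1/0.58) ≈ 8.1940.
y_gold = 8.1940^0.42 ≈ 2.4192, c_gold = y_gold − 0.124·k_gold ≈ 1.4031.
Gain: Δc = 1.4031 − 0.9756 ≈ 0.4275.

Δc ≈ 0.4275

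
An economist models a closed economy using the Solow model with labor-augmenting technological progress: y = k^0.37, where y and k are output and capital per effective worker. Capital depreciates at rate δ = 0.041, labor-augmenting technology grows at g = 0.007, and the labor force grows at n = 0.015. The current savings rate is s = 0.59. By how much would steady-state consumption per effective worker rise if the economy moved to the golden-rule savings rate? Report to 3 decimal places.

n + g + δ = 0.015 + 0.007 + 0.041 = 0.063.
Current steady state (s = 0.59): k* = (0.59/0.063)^(1/0.63) ≈ 34.8403, y* = 34.8403^0.37 ≈ 3.7202, c* = (1−0.59)·3.7202 ≈ 1.5253.
Setting f'(k) = n+g+δ gives 0.37·k^(0.37−1) = 0.063, hence k_gold = (0.37/0.063)^(1/0.63) ≈ 16.6117.
y_gold = 16.6117^0.37 ≈ 2.8285, c_gold = y_gold − 0.063·k_gold ≈ 1.7819.
Gain: Δc = 1.7819 − 1.5253 ≈ 0.2566.

Δc ≈ 0.257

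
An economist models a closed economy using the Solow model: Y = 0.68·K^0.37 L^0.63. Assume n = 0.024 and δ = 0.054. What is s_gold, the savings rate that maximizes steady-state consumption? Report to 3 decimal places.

s_gold = 0.370

Break-even investment rate: n + δ = 0.024 + 0.054 = 0.078.
At the golden rule MPK = n+δ, and in any Cobb-Douglas steady state s = (n+δ)·k/y = MPK·k/y = capital's share 0.37.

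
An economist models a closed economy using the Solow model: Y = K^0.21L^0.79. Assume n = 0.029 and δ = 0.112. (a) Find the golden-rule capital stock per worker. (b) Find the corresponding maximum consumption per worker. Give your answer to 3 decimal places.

(a) k_gold ≈ 1.656; (b) c_gold ≈ 0.878

Break-even investment rate: n + δ = 0.029 + 0.112 = 0.141.
Maximizing c = f(k) − (n+δ)·k gives f'(k) = n+δ, i.e. 0.21·k^(0.21−1) = 0.141, so k_gold = (0.21/0.141)^(1/0.79) ≈ 1.6557.
y_gold = 1.6557^0.21 ≈ 1.1117; c_gold = y_gold − 0.141·k_gold ≈ 0.8782.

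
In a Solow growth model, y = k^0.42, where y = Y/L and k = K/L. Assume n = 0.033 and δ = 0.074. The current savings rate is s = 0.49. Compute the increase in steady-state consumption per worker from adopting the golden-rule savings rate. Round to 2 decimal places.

Δc ≈ 0.03

The effective depreciation rate is n + δ = 0.033 + 0.074 = 0.107.
Current steady state (s = 0.49): k* = (0.49/0.107)^(1/0.58) ≈ 13.7826, y* = 13.7826^0.42 ≈ 3.0097, c* = (1−0.49)·3.0097 ≈ 1.5349.
Golden rule sets MPK = n+δ: 0.42·k^(0.42−1) = 0.107, so k_gold = (0.42/0.107)^(1/0.58) ≈ 10.5659.
y_gold = 10.5659^0.42 ≈ 2.6918, c_gold = y_gold − 0.107·k_gold ≈ 1.5612.
Gain: Δc = 1.5612 − 1.5349 ≈ 0.0263.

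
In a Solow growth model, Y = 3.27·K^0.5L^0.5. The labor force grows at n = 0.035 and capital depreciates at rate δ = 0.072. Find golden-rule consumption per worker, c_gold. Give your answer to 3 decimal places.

Break-even investment rate: n + δ = 0.035 + 0.072 = 0.107.
At the golden rule the marginal product of capital equals n+δ: 0.5·3.27·k^(0.5−1) = 0.107. Solving, k_gold = (0.5·3.27/0.107)^(1/0.5) ≈ 233.4898.
y_gold = 3.27·233.4898^0.5 ≈ 49.9668.
c_gold = y_gold − (n+δ)·k_gold = 49.9668 − 0.107·233.4898 ≈ 24.9834.

c_gold ≈ 24.983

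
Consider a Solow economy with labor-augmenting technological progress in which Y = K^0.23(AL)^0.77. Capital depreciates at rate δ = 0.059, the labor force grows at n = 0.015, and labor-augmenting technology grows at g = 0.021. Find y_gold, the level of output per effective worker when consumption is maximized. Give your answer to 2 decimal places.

n + g + δ = 0.015 + 0.021 + 0.059 = 0.095.
At the golden rule the marginal product of capital equals n+g+δ: 0.23·k^(0.23−1) = 0.095. Solving, k_gold = (0.23/0.095)^(1/0.77) ≈ 3.1529.
Output: y_gold = k_gold^0.23 = 3.1529^0.23 ≈ 1.3023.

y_gold ≈ 1.30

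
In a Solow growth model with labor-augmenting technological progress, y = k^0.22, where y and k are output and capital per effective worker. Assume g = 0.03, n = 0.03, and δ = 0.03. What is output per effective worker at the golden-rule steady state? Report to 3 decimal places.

y_gold ≈ 1.287

n + g + δ = 0.03 + 0.03 + 0.03 = 0.09.
Golden rule sets MPK = n+g+δ: 0.22·k^(0.22−1) = 0.09, so k_gold = (0.22/0.09)^(1/0.78) ≈ 3.1453.
Output: y_gold = k_gold^0.22 = 3.1453^0.22 ≈ 1.2867.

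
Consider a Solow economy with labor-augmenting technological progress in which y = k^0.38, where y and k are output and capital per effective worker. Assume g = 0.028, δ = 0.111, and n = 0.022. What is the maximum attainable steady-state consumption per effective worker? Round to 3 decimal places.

c_gold ≈ 1.049

n + g + δ = 0.022 + 0.028 + 0.111 = 0.161.
Setting f'(k) = n+g+δ gives 0.38·k^(0.38−1) = 0.161, hence k_gold = (0.38/0.161)^(1/0.62) ≈ 3.9953.
y_gold = 3.9953^0.38 ≈ 1.6927.
c_gold = y_gold − (n+g+δ)·k_gold = 1.6927 − 0.161·3.9953 ≈ 1.0495.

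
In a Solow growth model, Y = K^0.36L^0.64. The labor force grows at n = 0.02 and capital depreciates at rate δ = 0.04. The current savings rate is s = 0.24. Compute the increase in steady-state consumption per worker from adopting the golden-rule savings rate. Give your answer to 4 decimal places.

Δc ≈ 0.0959

The effective depreciation rate is n + δ = 0.02 + 0.04 = 0.06.
Current steady state (s = 0.24): k* = (0.24/0.06)^(1/0.64) ≈ 8.7241, y* = 8.7241^0.36 ≈ 2.1810, c* = (1−0.24)·2.1810 ≈ 1.6576.
At the golden rule the marginal product of capital equals n+δ: 0.36·k^(0.36−1) = 0.06. Solving, k_gold = (0.36/0.06)^(1/0.64) ≈ 16.4385.
y_gold = 16.4385^0.36 ≈ 2.7397, c_gold = y_gold − 0.06·k_gold ≈ 1.7534.
Gain: Δc = 1.7534 − 1.6576 ≈ 0.0959.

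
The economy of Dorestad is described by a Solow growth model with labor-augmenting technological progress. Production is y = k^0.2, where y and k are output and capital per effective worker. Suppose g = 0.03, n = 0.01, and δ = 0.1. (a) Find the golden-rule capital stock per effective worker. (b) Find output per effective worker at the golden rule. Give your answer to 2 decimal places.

Capital per effective worker breaks even when investment replaces (n + g + δ)·k; here n + g + δ = 0.14.
At the golden rule the marginal product of capital equals n+g+δ: 0.2·k^(0.2−1) = 0.14. Solving, k_gold = (0.2/0.14)^(1/0.8) ≈ 1.5618.
y_gold = 1.5618^0.2 ≈ 1.0933.

(a) k_gold ≈ 1.56; (b) y_gold ≈ 1.09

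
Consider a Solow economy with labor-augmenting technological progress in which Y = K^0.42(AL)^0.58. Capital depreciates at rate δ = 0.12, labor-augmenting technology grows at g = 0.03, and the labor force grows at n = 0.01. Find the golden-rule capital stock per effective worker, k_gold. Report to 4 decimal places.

Capital per effective worker breaks even when investment replaces (n + g + δ)·k; here n + g + δ = 0.16.
Maximizing c = f(k) − (n+g+δ)·k gives f'(k) = n+g+δ, i.e. 0.42·k^(0.42−1) = 0.16, so k_gold = (0.42/0.16)^(1/0.58) ≈ 5.2800.

k_gold ≈ 5.2800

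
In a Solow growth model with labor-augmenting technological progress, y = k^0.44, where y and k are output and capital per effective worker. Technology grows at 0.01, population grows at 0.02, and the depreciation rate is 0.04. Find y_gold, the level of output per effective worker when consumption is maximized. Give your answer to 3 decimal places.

y_gold ≈ 4.239

Break-even investment rate: n + g + δ = 0.02 + 0.01 + 0.04 = 0.07.
Golden rule sets MPK = n+g+δ: 0.44·k^(0.44−1) = 0.07, so k_gold = (0.44/0.07)^(1/0.56) ≈ 26.6461.
Output: y_gold = k_gold^0.44 = 26.6461^0.44 ≈ 4.2391.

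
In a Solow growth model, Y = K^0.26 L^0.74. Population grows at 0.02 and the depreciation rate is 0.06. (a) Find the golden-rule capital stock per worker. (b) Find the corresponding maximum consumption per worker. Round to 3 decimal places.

The effective depreciation rate is n + δ = 0.02 + 0.06 = 0.08.
Setting f'(k) = n+δ gives 0.26·k^(0.26−1) = 0.08, hence k_gold = (0.26/0.08)^(1/0.74) ≈ 4.9174.
y_gold = 4.9174^0.26 ≈ 1.5130; c_gold = y_gold − 0.08·k_gold ≈ 1.1197.

(a) k_gold ≈ 4.917; (b) c_gold ≈ 1.120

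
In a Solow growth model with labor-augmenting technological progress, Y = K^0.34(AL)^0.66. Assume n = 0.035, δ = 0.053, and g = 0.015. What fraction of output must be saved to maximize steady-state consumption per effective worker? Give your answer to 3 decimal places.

The effective depreciation rate is n + g + δ = 0.035 + 0.015 + 0.053 = 0.103.
At the golden rule MPK = n+g+δ, and in any Cobb-Douglas steady state s = (n+g+δ)·k/y = MPK·k/y = capital's share 0.34.

s_gold = 0.340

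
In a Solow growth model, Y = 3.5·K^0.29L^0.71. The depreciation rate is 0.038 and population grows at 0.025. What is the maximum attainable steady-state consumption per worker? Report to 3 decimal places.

The effective depreciation rate is n + δ = 0.025 + 0.038 = 0.063.
At the golden rule the marginal product of capital equals n+δ: 0.29·3.5·k^(0.29−1) = 0.063. Solving, k_gold = (0.29·3.5/0.063)^(1/0.71) ≈ 50.1391.
y_gold = 3.5·50.1391^0.29 ≈ 10.8923.
c_gold = y_gold − (n+δ)·k_gold = 10.8923 − 0.063·50.1391 ≈ 7.7335.

c_gold ≈ 7.734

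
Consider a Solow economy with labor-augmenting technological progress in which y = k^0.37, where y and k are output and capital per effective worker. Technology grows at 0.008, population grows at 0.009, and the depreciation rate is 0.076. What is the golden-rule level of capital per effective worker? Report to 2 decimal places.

n + g + δ = 0.009 + 0.008 + 0.076 = 0.093.
Golden rule sets MPK = n+g+δ: 0.37·k^(0.37−1) = 0.093, so k_gold = (0.37/0.093)^(1/0.63) ≈ 8.9523.

k_gold ≈ 8.95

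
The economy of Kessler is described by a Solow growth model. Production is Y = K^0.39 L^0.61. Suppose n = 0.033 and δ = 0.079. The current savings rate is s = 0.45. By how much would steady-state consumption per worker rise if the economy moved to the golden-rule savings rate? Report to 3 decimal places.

Capital per worker breaks even when investment replaces (n + δ)·k; here n + δ = 0.112.
Current steady state (s = 0.45): k* = (0.45/0.112)^(1/0.61) ≈ 9.7759, y* = 9.7759^0.39 ≈ 2.4331, c* = (1−0.45)·2.4331 ≈ 1.3382.
Golden rule sets MPK = n+δ: 0.39·k^(0.39−1) = 0.112, so k_gold = (0.39/0.112)^(1/0.61) ≈ 7.7317.
y_gold = 7.7317^0.39 ≈ 2.2204, c_gold = y_gold − 0.112·k_gold ≈ 1.3544.
Gain: Δc = 1.3544 − 1.3382 ≈ 0.0162.

Δc ≈ 0.016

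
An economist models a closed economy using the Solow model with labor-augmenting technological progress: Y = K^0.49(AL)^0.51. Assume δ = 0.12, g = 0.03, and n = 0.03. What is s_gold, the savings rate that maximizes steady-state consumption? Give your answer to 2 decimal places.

Capital per effective worker breaks even when investment replaces (n + g + δ)·k; here n + g + δ = 0.18.
At the golden rule MPK = n+g+δ, and in any Cobb-Douglas steady state s = (n+g+δ)·k/y = MPK·k/y = capital's share 0.49.

s_gold = 0.49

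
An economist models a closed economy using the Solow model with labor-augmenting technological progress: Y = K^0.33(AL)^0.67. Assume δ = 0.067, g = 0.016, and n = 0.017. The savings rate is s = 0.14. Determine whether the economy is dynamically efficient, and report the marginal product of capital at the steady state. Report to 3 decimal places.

The effective depreciation rate is n + g + δ = 0.017 + 0.016 + 0.067 = 0.1.
Steady-state k*: s·k^0.33 = 0.1·k gives k* = (0.14/0.1)^(1/0.67) ≈ 1.6523.
MPK = 0.33·1.6523^(-0.67) ≈ 0.2357.
MPK > n+g+δ = 0.1, so the economy is dynamically efficient (under-saving).

dynamically efficient; MPK ≈ 0.236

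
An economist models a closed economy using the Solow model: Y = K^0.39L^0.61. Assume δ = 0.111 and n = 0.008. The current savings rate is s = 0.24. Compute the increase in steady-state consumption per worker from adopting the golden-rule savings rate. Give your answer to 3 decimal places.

n + δ = 0.008 + 0.111 = 0.119.
Current steady state (s = 0.24): k* = (0.24/0.119)^(1/0.61) ≈ 3.1583, y* = 3.1583^0.39 ≈ 1.5660, c* = (1−0.24)·1.5660 ≈ 1.1901.
At the golden rule the marginal product of capital equals n+δ: 0.39·k^(0.39−1) = 0.119. Solving, k_gold = (0.39/0.119)^(1/0.61) ≈ 7.0002.
y_gold = 7.0002^0.39 ≈ 2.1360, c_gold = y_gold − 0.119·k_gold ≈ 1.3029.
Gain: Δc = 1.3029 − 1.1901 ≈ 0.1128.

Δc ≈ 0.113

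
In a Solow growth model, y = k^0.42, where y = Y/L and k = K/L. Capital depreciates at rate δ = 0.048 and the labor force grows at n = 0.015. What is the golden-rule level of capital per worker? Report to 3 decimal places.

The effective depreciation rate is n + δ = 0.015 + 0.048 = 0.063.
Golden rule sets MPK = n+δ: 0.42·k^(0.42−1) = 0.063, so k_gold = (0.42/0.063)^(1/0.58) ≈ 26.3349.

k_gold ≈ 26.335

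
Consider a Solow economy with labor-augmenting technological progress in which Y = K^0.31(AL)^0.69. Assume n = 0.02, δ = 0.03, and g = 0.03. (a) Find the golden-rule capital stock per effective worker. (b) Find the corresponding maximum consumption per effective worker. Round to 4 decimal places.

(a) k_gold ≈ 7.1214; (b) c_gold ≈ 1.2681

Break-even investment rate: n + g + δ = 0.02 + 0.03 + 0.03 = 0.08.
At the golden rule the marginal product of capital equals n+g+δ: 0.31·k^(0.31−1) = 0.08. Solving, k_gold = (0.31/0.08)^(1/0.69) ≈ 7.1214.
y_gold = 7.1214^0.31 ≈ 1.8378; c_gold = y_gold − 0.08·k_gold ≈ 1.2681.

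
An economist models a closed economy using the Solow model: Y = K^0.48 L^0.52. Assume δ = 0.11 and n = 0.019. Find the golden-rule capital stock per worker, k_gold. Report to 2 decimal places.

k_gold ≈ 12.51

The effective depreciation rate is n + δ = 0.019 + 0.11 = 0.129.
Maximizing c = f(k) − (n+δ)·k gives f'(k) = n+δ, i.e. 0.48·k^(0.48−1) = 0.129, so k_gold = (0.48/0.129)^(1/0.52) ≈ 12.5143.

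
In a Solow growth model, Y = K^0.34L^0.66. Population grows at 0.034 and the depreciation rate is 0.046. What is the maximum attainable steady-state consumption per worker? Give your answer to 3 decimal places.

Capital per worker breaks even when investment replaces (n + δ)·k; here n + δ = 0.08.
Maximizing c = f(k) − (n+δ)·k gives f'(k) = n+δ, i.e. 0.34·k^(0.34−1) = 0.08, so k_gold = (0.34/0.08)^(1/0.66) ≈ 8.9558.
y_gold = 8.9558^0.34 ≈ 2.1072.
c_gold = y_gold − (n+δ)·k_gold = 2.1072 − 0.08·8.9558 ≈ 1.3908.

c_gold ≈ 1.391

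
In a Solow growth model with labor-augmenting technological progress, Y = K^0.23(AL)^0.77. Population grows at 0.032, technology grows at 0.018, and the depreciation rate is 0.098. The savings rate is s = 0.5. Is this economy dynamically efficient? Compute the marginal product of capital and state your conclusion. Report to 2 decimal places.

dynamically inefficient; MPK ≈ 0.07

Capital per effective worker breaks even when investment replaces (n + g + δ)·k; here n + g + δ = 0.148.
Steady-state k*: s·k^0.23 = 0.148·k gives k* = (0.5/0.148)^(1/0.77) ≈ 4.8600.
MPK = 0.23·4.8600^(-0.77) ≈ 0.0681.
MPK < n+g+δ = 0.148, so the economy is dynamically inefficient (over-saving).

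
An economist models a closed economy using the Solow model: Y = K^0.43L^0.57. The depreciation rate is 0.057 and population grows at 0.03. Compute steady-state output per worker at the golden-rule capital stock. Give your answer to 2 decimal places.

The effective depreciation rate is n + δ = 0.03 + 0.057 = 0.087.
Setting f'(k) = n+δ gives 0.43·k^(0.43−1) = 0.087, hence k_gold = (0.43/0.087)^(1/0.57) ≈ 16.4989.
Output: y_gold = k_gold^0.43 = 16.4989^0.43 ≈ 3.3381.

y_gold ≈ 3.34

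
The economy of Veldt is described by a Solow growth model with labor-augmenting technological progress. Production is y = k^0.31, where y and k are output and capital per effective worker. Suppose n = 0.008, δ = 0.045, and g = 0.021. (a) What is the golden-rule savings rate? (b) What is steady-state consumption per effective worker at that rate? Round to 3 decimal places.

(a) s_gold = 0.310; (b) c_gold ≈ 1.313

n + g + δ = 0.008 + 0.021 + 0.045 = 0.074.
For Cobb-Douglas, s_gold equals capital's share: s_gold = 0.31.
At the golden rule the marginal product of capital equals n+g+δ: 0.31·k^(0.31−1) = 0.074. Solving, k_gold = (0.31/0.074)^(1/0.69) ≈ 7.9733.
y_gold = 7.9733^0.31 ≈ 1.9033; c_gold = (1−0.31)·y_gold ≈ 1.3133.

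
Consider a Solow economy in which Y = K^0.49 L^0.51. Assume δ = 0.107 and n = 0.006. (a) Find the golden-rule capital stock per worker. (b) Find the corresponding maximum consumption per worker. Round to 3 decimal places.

The effective depreciation rate is n + δ = 0.006 + 0.107 = 0.113.
Setting f'(k) = n+δ gives 0.49·k^(0.49−1) = 0.113, hence k_gold = (0.49/0.113)^(1/0.51) ≈ 17.7521.
y_gold = 17.7521^0.49 ≈ 4.0939; c_gold = y_gold − 0.113·k_gold ≈ 2.0879.

(a) k_gold ≈ 17.752; (b) c_gold ≈ 2.088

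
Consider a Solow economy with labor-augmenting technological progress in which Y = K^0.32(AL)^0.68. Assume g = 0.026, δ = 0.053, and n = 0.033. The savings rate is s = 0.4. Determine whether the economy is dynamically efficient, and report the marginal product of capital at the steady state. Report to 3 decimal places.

Break-even investment rate: n + g + δ = 0.033 + 0.026 + 0.053 = 0.112.
Steady-state k*: s·k^0.32 = 0.112·k gives k* = (0.4/0.112)^(1/0.68) ≈ 6.5013.
MPK = 0.32·6.5013^(-0.68) ≈ 0.0896.
MPK < n+g+δ = 0.112, so the economy is dynamically inefficient (over-saving).

dynamically inefficient; MPK ≈ 0.090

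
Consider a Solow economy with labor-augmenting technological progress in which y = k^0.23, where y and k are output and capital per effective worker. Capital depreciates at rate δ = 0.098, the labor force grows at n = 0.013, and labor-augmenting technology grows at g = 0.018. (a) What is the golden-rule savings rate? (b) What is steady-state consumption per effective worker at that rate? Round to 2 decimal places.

(a) s_gold = 0.23; (b) c_gold ≈ 0.92

Capital per effective worker breaks even when investment replaces (n + g + δ)·k; here n + g + δ = 0.129.
For Cobb-Douglas, s_gold equals capital's share: s_gold = 0.23.
Setting f'(k) = n+g+δ gives 0.23·k^(0.23−1) = 0.129, hence k_gold = (0.23/0.129)^(1/0.77) ≈ 2.1191.
y_gold = 2.1191^0.23 ≈ 1.1885; c_gold = (1−0.23)·y_gold ≈ 0.9152.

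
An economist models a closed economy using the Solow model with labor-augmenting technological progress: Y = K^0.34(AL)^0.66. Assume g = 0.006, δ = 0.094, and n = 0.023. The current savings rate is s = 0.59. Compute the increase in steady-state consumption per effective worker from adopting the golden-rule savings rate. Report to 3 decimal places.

Δc ≈ 0.195

Break-even investment rate: n + g + δ = 0.023 + 0.006 + 0.094 = 0.123.
Current steady state (s = 0.59): k* = (0.59/0.123)^(1/0.66) ≈ 10.7582, y* = 10.7582^0.34 ≈ 2.2428, c* = (1−0.59)·2.2428 ≈ 0.9195.
At the golden rule the marginal product of capital equals n+g+δ: 0.34·k^(0.34−1) = 0.123. Solving, k_gold = (0.34/0.123)^(1/0.66) ≈ 4.6671.
y_gold = 4.6671^0.34 ≈ 1.6884, c_gold = y_gold − 0.123·k_gold ≈ 1.1143.
Gain: Δc = 1.1143 − 0.9195 ≈ 0.1948.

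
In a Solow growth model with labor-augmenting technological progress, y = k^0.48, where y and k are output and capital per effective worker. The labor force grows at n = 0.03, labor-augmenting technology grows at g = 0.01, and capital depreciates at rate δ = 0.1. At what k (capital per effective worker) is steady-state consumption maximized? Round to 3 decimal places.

k_gold ≈ 10.692

Break-even investment rate: n + g + δ = 0.03 + 0.01 + 0.1 = 0.14.
Setting f'(k) = n+g+δ gives 0.48·k^(0.48−1) = 0.14, hence k_gold = (0.48/0.14)^(1/0.52) ≈ 10.6921.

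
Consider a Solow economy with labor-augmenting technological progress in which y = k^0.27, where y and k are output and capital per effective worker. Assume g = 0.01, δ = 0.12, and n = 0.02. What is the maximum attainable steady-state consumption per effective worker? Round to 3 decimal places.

c_gold ≈ 0.907

Capital per effective worker breaks even when investment replaces (n + g + δ)·k; here n + g + δ = 0.15.
Golden rule sets MPK = n+g+δ: 0.27·k^(0.27−1) = 0.15, so k_gold = (0.27/0.15)^(1/0.73) ≈ 2.2371.
y_gold = 2.2371^0.27 ≈ 1.2428.
c_gold = y_gold − (n+g+δ)·k_gold = 1.2428 − 0.15·2.2371 ≈ 0.9073.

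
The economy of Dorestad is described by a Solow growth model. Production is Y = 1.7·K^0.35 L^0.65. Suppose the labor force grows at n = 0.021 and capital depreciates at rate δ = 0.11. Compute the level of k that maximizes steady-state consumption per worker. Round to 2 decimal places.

The effective depreciation rate is n + δ = 0.021 + 0.11 = 0.131.
Maximizing c = f(k) − (n+δ)·k gives f'(k) = n+δ, i.e. 0.35·1.7·k^(0.35−1) = 0.131, so k_gold = (0.35·1.7/0.131)^(1/0.65) ≈ 10.2600.

k_gold ≈ 10.26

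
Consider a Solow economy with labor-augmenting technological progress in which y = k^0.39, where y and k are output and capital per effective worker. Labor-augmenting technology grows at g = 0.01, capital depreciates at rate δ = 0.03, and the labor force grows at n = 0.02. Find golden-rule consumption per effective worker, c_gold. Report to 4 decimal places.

Break-even investment rate: n + g + δ = 0.02 + 0.01 + 0.03 = 0.06.
Golden rule sets MPK = n+g+δ: 0.39·k^(0.39−1) = 0.06, so k_gold = (0.39/0.06)^(1/0.61) ≈ 21.5102.
y_gold = 21.5102^0.39 ≈ 3.3093.
c_gold = y_gold − (n+g+δ)·k_gold = 3.3093 − 0.06·21.5102 ≈ 2.0187.

c_gold ≈ 2.0187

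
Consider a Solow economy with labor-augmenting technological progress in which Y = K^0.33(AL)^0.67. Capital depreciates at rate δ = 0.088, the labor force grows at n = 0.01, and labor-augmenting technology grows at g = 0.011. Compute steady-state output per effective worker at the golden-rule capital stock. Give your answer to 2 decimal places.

y_gold ≈ 1.73

The effective depreciation rate is n + g + δ = 0.01 + 0.011 + 0.088 = 0.109.
Setting f'(k) = n+g+δ gives 0.33·k^(0.33−1) = 0.109, hence k_gold = (0.33/0.109)^(1/0.67) ≈ 5.2245.
Output: y_gold = k_gold^0.33 = 5.2245^0.33 ≈ 1.7257.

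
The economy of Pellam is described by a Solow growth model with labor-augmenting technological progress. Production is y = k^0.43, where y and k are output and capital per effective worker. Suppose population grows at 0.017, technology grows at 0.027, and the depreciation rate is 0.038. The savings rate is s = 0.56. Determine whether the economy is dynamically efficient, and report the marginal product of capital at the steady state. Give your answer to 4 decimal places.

n + g + δ = 0.017 + 0.027 + 0.038 = 0.082.
Steady-state k*: s·k^0.43 = 0.082·k gives k* = (0.56/0.082)^(1/0.57) ≈ 29.0947.
MPK = 0.43·29.0947^(-0.57) ≈ 0.0630.
MPK < n+g+δ = 0.082, so the economy is dynamically inefficient (over-saving).

dynamically inefficient; MPK ≈ 0.0630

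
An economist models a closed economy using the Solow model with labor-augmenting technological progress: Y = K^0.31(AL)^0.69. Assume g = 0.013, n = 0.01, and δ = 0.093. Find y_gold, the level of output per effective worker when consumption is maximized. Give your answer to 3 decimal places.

y_gold ≈ 1.555

n + g + δ = 0.01 + 0.013 + 0.093 = 0.116.
Setting f'(k) = n+g+δ gives 0.31·k^(0.31−1) = 0.116, hence k_gold = (0.31/0.116)^(1/0.69) ≈ 4.1562.
Output: y_gold = k_gold^0.31 = 4.1562^0.31 ≈ 1.5552.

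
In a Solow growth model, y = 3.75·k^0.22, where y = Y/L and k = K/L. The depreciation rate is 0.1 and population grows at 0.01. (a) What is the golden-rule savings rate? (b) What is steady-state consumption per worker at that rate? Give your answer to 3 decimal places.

The effective depreciation rate is n + δ = 0.01 + 0.1 = 0.11.
For Cobb-Douglas, s_gold equals capital's share: s_gold = 0.22.
Maximizing c = f(k) − (n+δ)·k gives f'(k) = n+δ, i.e. 0.22·3.75·k^(0.22−1) = 0.11, so k_gold = (0.22·3.75/0.11)^(1/0.78) ≈ 13.2396.
y_gold = 3.75·13.2396^0.22 ≈ 6.6198; c_gold = (1−0.22)·y_gold ≈ 5.1634.

(a) s_gold = 0.220; (b) c_gold ≈ 5.163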